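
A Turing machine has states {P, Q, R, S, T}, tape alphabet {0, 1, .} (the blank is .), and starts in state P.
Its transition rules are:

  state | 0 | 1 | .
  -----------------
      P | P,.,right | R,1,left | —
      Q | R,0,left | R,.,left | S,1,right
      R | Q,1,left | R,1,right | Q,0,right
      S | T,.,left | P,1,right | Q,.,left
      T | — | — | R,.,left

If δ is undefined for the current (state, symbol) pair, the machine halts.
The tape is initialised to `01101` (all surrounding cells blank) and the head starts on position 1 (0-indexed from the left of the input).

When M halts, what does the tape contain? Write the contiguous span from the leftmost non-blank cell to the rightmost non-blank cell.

011...1

state=P head=1 tape=..0[1]101   (P,1)→(R,1,left)
state=R head=0 tape=..[0]1101   (R,0)→(Q,1,left)
state=Q head=-1 tape=.[.]11101   (Q,.)→(S,1,right)
state=S head=0 tape=.1[1]1101   (S,1)→(P,1,right)
state=P head=1 tape=.11[1]101   (P,1)→(R,1,left)
state=R head=0 tape=.1[1]1101   (R,1)→(R,1,right)
state=R head=1 tape=.11[1]101   (R,1)→(R,1,right)
state=R head=2 tape=.111[1]01   (R,1)→(R,1,right)
state=R head=3 tape=.1111[0]1   (R,0)→(Q,1,left)
state=Q head=2 tape=.111[1]11   (Q,1)→(R,.,left)
state=R head=1 tape=.11[1].11   (R,1)→(R,1,right)
state=R head=2 tape=.111[.]11   (R,.)→(Q,0,right)
state=Q head=3 tape=.1110[1]1   (Q,1)→(R,.,left)
state=R head=2 tape=.111[0].1   (R,0)→(Q,1,left)
state=Q head=1 tape=.11[1]1.1   (Q,1)→(R,.,left)
state=R head=0 tape=.1[1].1.1   (R,1)→(R,1,right)
state=R head=1 tape=.11[.]1.1   (R,.)→(Q,0,right)
state=Q head=2 tape=.110[1].1   (Q,1)→(R,.,left)
state=R head=1 tape=.11[0]..1   (R,0)→(Q,1,left)
state=Q head=0 tape=.1[1]1..1   (Q,1)→(R,.,left)
state=R head=-1 tape=.[1].1..1   (R,1)→(R,1,right)
state=R head=0 tape=.1[.]1..1   (R,.)→(Q,0,right)
state=Q head=1 tape=.10[1]..1   (Q,1)→(R,.,left)
state=R head=0 tape=.1[0]...1   (R,0)→(Q,1,left)
state=Q head=-1 tape=.[1]1...1   (Q,1)→(R,.,left)
state=R head=-2 tape=[.].1...1   (R,.)→(Q,0,right)
state=Q head=-1 tape=0[.]1...1   (Q,.)→(S,1,right)
state=S head=0 tape=01[1]...1   (S,1)→(P,1,right)
state=P head=1 tape=011[.]..1
The non-blank tape span at halt is 011...1.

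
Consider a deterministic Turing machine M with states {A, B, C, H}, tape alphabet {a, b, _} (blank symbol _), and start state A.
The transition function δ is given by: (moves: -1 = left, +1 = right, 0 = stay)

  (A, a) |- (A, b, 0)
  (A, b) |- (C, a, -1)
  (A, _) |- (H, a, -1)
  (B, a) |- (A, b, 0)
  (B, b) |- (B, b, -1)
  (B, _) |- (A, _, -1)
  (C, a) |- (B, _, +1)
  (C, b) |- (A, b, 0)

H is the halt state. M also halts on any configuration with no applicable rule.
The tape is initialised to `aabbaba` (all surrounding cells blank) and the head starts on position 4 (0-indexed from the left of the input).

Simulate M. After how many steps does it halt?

9

state=A head=4 tape=aabb[a]ba   (A,a)→(A,b,0)
state=A head=4 tape=aabb[b]ba   (A,b)→(C,a,-1)
state=C head=3 tape=aab[b]aba   (C,b)→(A,b,0)
state=A head=3 tape=aab[b]aba   (A,b)→(C,a,-1)
state=C head=2 tape=aa[b]aaba   (C,b)→(A,b,0)
state=A head=2 tape=aa[b]aaba   (A,b)→(C,a,-1)
state=C head=1 tape=a[a]aaaba   (C,a)→(B,_,+1)
state=B head=2 tape=a_[a]aaba   (B,a)→(A,b,0)
state=A head=2 tape=a_[b]aaba   (A,b)→(C,a,-1)
state=C head=1 tape=a[_]aaaba
M halts after 9 transitions.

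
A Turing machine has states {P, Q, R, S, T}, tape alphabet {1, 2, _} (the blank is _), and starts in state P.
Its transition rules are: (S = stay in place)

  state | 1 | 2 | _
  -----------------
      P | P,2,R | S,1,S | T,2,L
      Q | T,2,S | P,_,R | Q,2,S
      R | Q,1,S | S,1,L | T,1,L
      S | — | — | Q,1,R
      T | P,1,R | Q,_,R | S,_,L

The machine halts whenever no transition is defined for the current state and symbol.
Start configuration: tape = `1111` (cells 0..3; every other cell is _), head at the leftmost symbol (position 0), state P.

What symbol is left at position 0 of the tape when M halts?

P | [1]111__   read 1 → write 2, move R, go to P
P | 2[1]11__   read 1 → write 2, move R, go to P
P | 22[1]1__   read 1 → write 2, move R, go to P
P | 222[1]__   read 1 → write 2, move R, go to P
P | 2222[_]_   read _ → write 2, move L, go to T
T | 222[2]2_   read 2 → write _, move R, go to Q
Q | 222_[2]_   read 2 → write _, move R, go to P
P | 222__[_]   read _ → write 2, move L, go to T
T | 222_[_]2   read _ → write _, move L, go to S
S | 222[_]_2   read _ → write 1, move R, go to Q
Q | 2221[_]2   read _ → write 2, move S, go to Q
Q | 2221[2]2   read 2 → write _, move R, go to P
P | 2221_[2]   read 2 → write 1, move S, go to S
S | 2221_[1]
Cell 0 holds 2 when M halts.

2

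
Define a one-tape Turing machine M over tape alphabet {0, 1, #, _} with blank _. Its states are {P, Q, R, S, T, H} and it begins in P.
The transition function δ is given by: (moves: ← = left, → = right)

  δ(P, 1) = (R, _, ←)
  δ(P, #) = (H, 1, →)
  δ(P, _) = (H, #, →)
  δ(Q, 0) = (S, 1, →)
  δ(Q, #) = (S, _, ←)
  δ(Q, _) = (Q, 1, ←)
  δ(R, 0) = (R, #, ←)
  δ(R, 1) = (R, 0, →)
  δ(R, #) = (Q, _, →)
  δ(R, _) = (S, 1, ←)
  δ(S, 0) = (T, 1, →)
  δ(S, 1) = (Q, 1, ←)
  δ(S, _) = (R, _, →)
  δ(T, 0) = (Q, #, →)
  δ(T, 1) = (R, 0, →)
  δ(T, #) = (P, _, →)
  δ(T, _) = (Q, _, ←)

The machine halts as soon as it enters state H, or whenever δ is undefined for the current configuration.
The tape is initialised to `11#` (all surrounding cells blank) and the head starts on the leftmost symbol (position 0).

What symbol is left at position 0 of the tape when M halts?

0

state=P head=0 tape=__[1]1#_   (P,1)→(R,_,←)
state=R head=-1 tape=_[_]_1#_   (R,_)→(S,1,←)
state=S head=-2 tape=[_]1_1#_   (S,_)→(R,_,→)
state=R head=-1 tape=_[1]_1#_   (R,1)→(R,0,→)
state=R head=0 tape=_0[_]1#_   (R,_)→(S,1,←)
state=S head=-1 tape=_[0]11#_   (S,0)→(T,1,→)
state=T head=0 tape=_1[1]1#_   (T,1)→(R,0,→)
state=R head=1 tape=_10[1]#_   (R,1)→(R,0,→)
state=R head=2 tape=_100[#]_   (R,#)→(Q,_,→)
state=Q head=3 tape=_100_[_]   (Q,_)→(Q,1,←)
state=Q head=2 tape=_100[_]1   (Q,_)→(Q,1,←)
state=Q head=1 tape=_10[0]11   (Q,0)→(S,1,→)
state=S head=2 tape=_101[1]1   (S,1)→(Q,1,←)
state=Q head=1 tape=_10[1]11
Cell 0 holds 0 when M halts.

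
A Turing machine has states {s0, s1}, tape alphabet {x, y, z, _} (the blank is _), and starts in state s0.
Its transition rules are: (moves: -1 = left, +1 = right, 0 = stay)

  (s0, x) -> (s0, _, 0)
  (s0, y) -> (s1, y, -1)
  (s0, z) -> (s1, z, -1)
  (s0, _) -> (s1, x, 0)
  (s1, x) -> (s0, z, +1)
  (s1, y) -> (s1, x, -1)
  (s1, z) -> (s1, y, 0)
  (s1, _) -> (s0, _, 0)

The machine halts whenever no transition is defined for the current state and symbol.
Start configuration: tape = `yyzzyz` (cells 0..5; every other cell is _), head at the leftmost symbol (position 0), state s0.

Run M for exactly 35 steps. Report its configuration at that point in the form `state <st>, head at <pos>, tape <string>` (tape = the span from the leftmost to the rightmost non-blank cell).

state s0, head at -4, tape xxxyyzzyz

state=s0 head=0 tape=____[y]yzzyz   (s0,y)→(s1,y,-1)
state=s1 head=-1 tape=___[_]yyzzyz   (s1,_)→(s0,_,0)
state=s0 head=-1 tape=___[_]yyzzyz   (s0,_)→(s1,x,0)
state=s1 head=-1 tape=___[x]yyzzyz   (s1,x)→(s0,z,+1)
state=s0 head=0 tape=___z[y]yzzyz   (s0,y)→(s1,y,-1)
state=s1 head=-1 tape=___[z]yyzzyz   (s1,z)→(s1,y,0)
state=s1 head=-1 tape=___[y]yyzzyz   (s1,y)→(s1,x,-1)
state=s1 head=-2 tape=__[_]xyyzzyz   (s1,_)→(s0,_,0)
state=s0 head=-2 tape=__[_]xyyzzyz   (s0,_)→(s1,x,0)
state=s1 head=-2 tape=__[x]xyyzzyz   (s1,x)→(s0,z,+1)
state=s0 head=-1 tape=__z[x]yyzzyz   (s0,x)→(s0,_,0)
state=s0 head=-1 tape=__z[_]yyzzyz   (s0,_)→(s1,x,0)
state=s1 head=-1 tape=__z[x]yyzzyz   (s1,x)→(s0,z,+1)
state=s0 head=0 tape=__zz[y]yzzyz   (s0,y)→(s1,y,-1)
state=s1 head=-1 tape=__z[z]yyzzyz   (s1,z)→(s1,y,0)
state=s1 head=-1 tape=__z[y]yyzzyz   (s1,y)→(s1,x,-1)
state=s1 head=-2 tape=__[z]xyyzzyz   (s1,z)→(s1,y,0)
state=s1 head=-2 tape=__[y]xyyzzyz   (s1,y)→(s1,x,-1)
state=s1 head=-3 tape=_[_]xxyyzzyz   (s1,_)→(s0,_,0)
state=s0 head=-3 tape=_[_]xxyyzzyz   (s0,_)→(s1,x,0)
state=s1 head=-3 tape=_[x]xxyyzzyz   (s1,x)→(s0,z,+1)
state=s0 head=-2 tape=_z[x]xyyzzyz   (s0,x)→(s0,_,0)
state=s0 head=-2 tape=_z[_]xyyzzyz   (s0,_)→(s1,x,0)
state=s1 head=-2 tape=_z[x]xyyzzyz   (s1,x)→(s0,z,+1)
state=s0 head=-1 tape=_zz[x]yyzzyz   (s0,x)→(s0,_,0)
state=s0 head=-1 tape=_zz[_]yyzzyz   (s0,_)→(s1,x,0)
state=s1 head=-1 tape=_zz[x]yyzzyz   (s1,x)→(s0,z,+1)
state=s0 head=0 tape=_zzz[y]yzzyz   (s0,y)→(s1,y,-1)
state=s1 head=-1 tape=_zz[z]yyzzyz   (s1,z)→(s1,y,0)
state=s1 head=-1 tape=_zz[y]yyzzyz   (s1,y)→(s1,x,-1)
state=s1 head=-2 tape=_z[z]xyyzzyz   (s1,z)→(s1,y,0)
state=s1 head=-2 tape=_z[y]xyyzzyz   (s1,y)→(s1,x,-1)
state=s1 head=-3 tape=_[z]xxyyzzyz   (s1,z)→(s1,y,0)
state=s1 head=-3 tape=_[y]xxyyzzyz   (s1,y)→(s1,x,-1)
state=s1 head=-4 tape=[_]xxxyyzzyz   (s1,_)→(s0,_,0)
state=s0 head=-4 tape=[_]xxxyyzzyz
After 35 steps: state s0, head at -4, tape xxxyyzzyz.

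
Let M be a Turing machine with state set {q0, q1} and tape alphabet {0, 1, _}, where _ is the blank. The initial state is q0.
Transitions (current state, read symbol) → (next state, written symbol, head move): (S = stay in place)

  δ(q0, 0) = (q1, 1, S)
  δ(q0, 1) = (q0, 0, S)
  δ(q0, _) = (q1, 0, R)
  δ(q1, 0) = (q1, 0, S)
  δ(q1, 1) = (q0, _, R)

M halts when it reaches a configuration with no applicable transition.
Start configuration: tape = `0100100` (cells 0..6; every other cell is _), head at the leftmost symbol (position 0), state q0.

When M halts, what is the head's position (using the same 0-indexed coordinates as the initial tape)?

8

q0 | [0]100100__   read 0 → write 1, move S, go to q1
q1 | [1]100100__   read 1 → write _, move R, go to q0
q0 | _[1]00100__   read 1 → write 0, move S, go to q0
q0 | _[0]00100__   read 0 → write 1, move S, go to q1
q1 | _[1]00100__   read 1 → write _, move R, go to q0
q0 | __[0]0100__   read 0 → write 1, move S, go to q1
q1 | __[1]0100__   read 1 → write _, move R, go to q0
q0 | ___[0]100__   read 0 → write 1, move S, go to q1
q1 | ___[1]100__   read 1 → write _, move R, go to q0
q0 | ____[1]00__   read 1 → write 0, move S, go to q0
q0 | ____[0]00__   read 0 → write 1, move S, go to q1
q1 | ____[1]00__   read 1 → write _, move R, go to q0
q0 | _____[0]0__   read 0 → write 1, move S, go to q1
q1 | _____[1]0__   read 1 → write _, move R, go to q0
q0 | ______[0]__   read 0 → write 1, move S, go to q1
q1 | ______[1]__   read 1 → write _, move R, go to q0
q0 | _______[_]_   read _ → write 0, move R, go to q1
q1 | _______0[_]
At halt the head is at cell 8.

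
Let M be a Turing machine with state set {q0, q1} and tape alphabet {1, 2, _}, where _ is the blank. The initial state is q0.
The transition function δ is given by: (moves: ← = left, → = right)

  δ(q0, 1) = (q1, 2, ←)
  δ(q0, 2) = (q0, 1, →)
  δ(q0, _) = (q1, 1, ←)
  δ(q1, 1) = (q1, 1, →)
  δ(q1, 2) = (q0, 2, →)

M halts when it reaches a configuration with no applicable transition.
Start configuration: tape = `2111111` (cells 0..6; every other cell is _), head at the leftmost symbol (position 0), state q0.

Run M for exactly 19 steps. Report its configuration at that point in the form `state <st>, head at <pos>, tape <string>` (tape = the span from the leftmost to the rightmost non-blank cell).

q0 | [2]111111_   read 2 → write 1, move →, go to q0
q0 | 1[1]11111_   read 1 → write 2, move ←, go to q1
q1 | [1]211111_   read 1 → write 1, move →, go to q1
q1 | 1[2]11111_   read 2 → write 2, move →, go to q0
q0 | 12[1]1111_   read 1 → write 2, move ←, go to q1
q1 | 1[2]21111_   read 2 → write 2, move →, go to q0
q0 | 12[2]1111_   read 2 → write 1, move →, go to q0
q0 | 121[1]111_   read 1 → write 2, move ←, go to q1
q1 | 12[1]2111_   read 1 → write 1, move →, go to q1
q1 | 121[2]111_   read 2 → write 2, move →, go to q0
q0 | 1212[1]11_   read 1 → write 2, move ←, go to q1
q1 | 121[2]211_   read 2 → write 2, move →, go to q0
q0 | 1212[2]11_   read 2 → write 1, move →, go to q0
q0 | 12121[1]1_   read 1 → write 2, move ←, go to q1
q1 | 1212[1]21_   read 1 → write 1, move →, go to q1
q1 | 12121[2]1_   read 2 → write 2, move →, go to q0
q0 | 121212[1]_   read 1 → write 2, move ←, go to q1
q1 | 12121[2]2_   read 2 → write 2, move →, go to q0
q0 | 121212[2]_   read 2 → write 1, move →, go to q0
q0 | 1212121[_]
After 19 steps: state q0, head at 7, tape 1212121.

state q0, head at 7, tape 1212121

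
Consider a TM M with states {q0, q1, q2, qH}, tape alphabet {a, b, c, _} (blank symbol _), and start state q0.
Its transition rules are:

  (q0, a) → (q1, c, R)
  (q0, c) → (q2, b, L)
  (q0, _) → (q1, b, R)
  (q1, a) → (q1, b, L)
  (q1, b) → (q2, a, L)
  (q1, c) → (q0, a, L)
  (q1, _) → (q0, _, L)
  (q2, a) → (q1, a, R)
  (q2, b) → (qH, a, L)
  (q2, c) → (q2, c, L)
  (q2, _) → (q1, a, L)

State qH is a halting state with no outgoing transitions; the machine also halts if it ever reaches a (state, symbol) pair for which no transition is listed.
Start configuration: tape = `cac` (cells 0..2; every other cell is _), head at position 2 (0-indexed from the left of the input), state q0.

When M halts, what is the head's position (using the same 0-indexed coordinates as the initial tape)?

state=q0 head=2 tape=____ca[c]   (q0,c)→(q2,b,L)
state=q2 head=1 tape=____c[a]b   (q2,a)→(q1,a,R)
state=q1 head=2 tape=____ca[b]   (q1,b)→(q2,a,L)
state=q2 head=1 tape=____c[a]a   (q2,a)→(q1,a,R)
state=q1 head=2 tape=____ca[a]   (q1,a)→(q1,b,L)
state=q1 head=1 tape=____c[a]b   (q1,a)→(q1,b,L)
state=q1 head=0 tape=____[c]bb   (q1,c)→(q0,a,L)
state=q0 head=-1 tape=___[_]abb   (q0,_)→(q1,b,R)
state=q1 head=0 tape=___b[a]bb   (q1,a)→(q1,b,L)
state=q1 head=-1 tape=___[b]bbb   (q1,b)→(q2,a,L)
state=q2 head=-2 tape=__[_]abbb   (q2,_)→(q1,a,L)
state=q1 head=-3 tape=_[_]aabbb   (q1,_)→(q0,_,L)
state=q0 head=-4 tape=[_]_aabbb   (q0,_)→(q1,b,R)
state=q1 head=-3 tape=b[_]aabbb   (q1,_)→(q0,_,L)
state=q0 head=-4 tape=[b]_aabbb
At halt the head is at cell -4.

-4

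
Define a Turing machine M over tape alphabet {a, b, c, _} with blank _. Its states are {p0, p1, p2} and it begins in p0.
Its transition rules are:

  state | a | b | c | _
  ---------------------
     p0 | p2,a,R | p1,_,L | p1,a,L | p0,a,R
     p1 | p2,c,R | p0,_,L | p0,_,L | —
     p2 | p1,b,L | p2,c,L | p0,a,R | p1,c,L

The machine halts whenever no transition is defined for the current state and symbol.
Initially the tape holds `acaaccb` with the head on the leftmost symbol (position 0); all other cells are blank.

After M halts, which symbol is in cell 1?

b

p0 | __[a]caaccb   read a → write a, move R, go to p2
p2 | __a[c]aaccb   read c → write a, move R, go to p0
p0 | __aa[a]accb   read a → write a, move R, go to p2
p2 | __aaa[a]ccb   read a → write b, move L, go to p1
p1 | __aa[a]bccb   read a → write c, move R, go to p2
p2 | __aac[b]ccb   read b → write c, move L, go to p2
p2 | __aa[c]cccb   read c → write a, move R, go to p0
p0 | __aaa[c]ccb   read c → write a, move L, go to p1
p1 | __aa[a]accb   read a → write c, move R, go to p2
p2 | __aac[a]ccb   read a → write b, move L, go to p1
p1 | __aa[c]bccb   read c → write _, move L, go to p0
p0 | __a[a]_bccb   read a → write a, move R, go to p2
p2 | __aa[_]bccb   read _ → write c, move L, go to p1
p1 | __a[a]cbccb   read a → write c, move R, go to p2
p2 | __ac[c]bccb   read c → write a, move R, go to p0
p0 | __aca[b]ccb   read b → write _, move L, go to p1
p1 | __ac[a]_ccb   read a → write c, move R, go to p2
p2 | __acc[_]ccb   read _ → write c, move L, go to p1
p1 | __ac[c]cccb   read c → write _, move L, go to p0
p0 | __a[c]_cccb   read c → write a, move L, go to p1
p1 | __[a]a_cccb   read a → write c, move R, go to p2
p2 | __c[a]_cccb   read a → write b, move L, go to p1
p1 | __[c]b_cccb   read c → write _, move L, go to p0
p0 | _[_]_b_cccb   read _ → write a, move R, go to p0
p0 | _a[_]b_cccb   read _ → write a, move R, go to p0
p0 | _aa[b]_cccb   read b → write _, move L, go to p1
p1 | _a[a]__cccb   read a → write c, move R, go to p2
p2 | _ac[_]_cccb   read _ → write c, move L, go to p1
p1 | _a[c]c_cccb   read c → write _, move L, go to p0
p0 | _[a]_c_cccb   read a → write a, move R, go to p2
p2 | _a[_]c_cccb   read _ → write c, move L, go to p1
p1 | _[a]cc_cccb   read a → write c, move R, go to p2
p2 | _c[c]c_cccb   read c → write a, move R, go to p0
p0 | _ca[c]_cccb   read c → write a, move L, go to p1
p1 | _c[a]a_cccb   read a → write c, move R, go to p2
p2 | _cc[a]_cccb   read a → write b, move L, go to p1
p1 | _c[c]b_cccb   read c → write _, move L, go to p0
p0 | _[c]_b_cccb   read c → write a, move L, go to p1
p1 | [_]a_b_cccb
Cell 1 holds b when M halts.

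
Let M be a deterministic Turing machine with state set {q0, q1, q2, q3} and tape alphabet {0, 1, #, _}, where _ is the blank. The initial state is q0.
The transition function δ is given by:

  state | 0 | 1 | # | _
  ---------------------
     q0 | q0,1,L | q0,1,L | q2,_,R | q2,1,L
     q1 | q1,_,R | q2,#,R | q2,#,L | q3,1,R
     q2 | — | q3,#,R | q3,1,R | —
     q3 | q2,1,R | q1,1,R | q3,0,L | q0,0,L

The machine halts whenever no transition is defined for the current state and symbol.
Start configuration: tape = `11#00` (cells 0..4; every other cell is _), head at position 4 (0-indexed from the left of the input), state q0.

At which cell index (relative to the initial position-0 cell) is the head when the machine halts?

q0 | 11#0[0]____   read 0 → write 1, move L, go to q0
q0 | 11#[0]1____   read 0 → write 1, move L, go to q0
q0 | 11[#]11____   read # → write _, move R, go to q2
q2 | 11_[1]1____   read 1 → write #, move R, go to q3
q3 | 11_#[1]____   read 1 → write 1, move R, go to q1
q1 | 11_#1[_]___   read _ → write 1, move R, go to q3
q3 | 11_#11[_]__   read _ → write 0, move L, go to q0
q0 | 11_#1[1]0__   read 1 → write 1, move L, go to q0
q0 | 11_#[1]10__   read 1 → write 1, move L, go to q0
q0 | 11_[#]110__   read # → write _, move R, go to q2
q2 | 11__[1]10__   read 1 → write #, move R, go to q3
q3 | 11__#[1]0__   read 1 → write 1, move R, go to q1
q1 | 11__#1[0]__   read 0 → write _, move R, go to q1
q1 | 11__#1_[_]_   read _ → write 1, move R, go to q3
q3 | 11__#1_1[_]   read _ → write 0, move L, go to q0
q0 | 11__#1_[1]0   read 1 → write 1, move L, go to q0
q0 | 11__#1[_]10   read _ → write 1, move L, go to q2
q2 | 11__#[1]110   read 1 → write #, move R, go to q3
q3 | 11__##[1]10   read 1 → write 1, move R, go to q1
q1 | 11__##1[1]0   read 1 → write #, move R, go to q2
q2 | 11__##1#[0]
At halt the head is at cell 8.

8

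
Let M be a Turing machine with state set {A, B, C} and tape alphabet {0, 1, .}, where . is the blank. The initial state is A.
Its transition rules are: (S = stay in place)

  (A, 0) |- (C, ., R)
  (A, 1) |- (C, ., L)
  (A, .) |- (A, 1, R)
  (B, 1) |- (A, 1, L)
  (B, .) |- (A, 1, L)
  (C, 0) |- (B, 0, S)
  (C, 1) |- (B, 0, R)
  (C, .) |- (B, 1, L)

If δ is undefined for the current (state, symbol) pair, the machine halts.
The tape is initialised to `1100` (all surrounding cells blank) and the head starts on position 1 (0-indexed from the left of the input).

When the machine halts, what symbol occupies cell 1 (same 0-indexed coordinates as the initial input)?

0

A | 1[1]00   read 1 → write ., move L, go to C
C | [1].00   read 1 → write 0, move R, go to B
B | 0[.]00   read . → write 1, move L, go to A
A | [0]100   read 0 → write ., move R, go to C
C | .[1]00   read 1 → write 0, move R, go to B
B | .0[0]0
Cell 1 holds 0 when M halts.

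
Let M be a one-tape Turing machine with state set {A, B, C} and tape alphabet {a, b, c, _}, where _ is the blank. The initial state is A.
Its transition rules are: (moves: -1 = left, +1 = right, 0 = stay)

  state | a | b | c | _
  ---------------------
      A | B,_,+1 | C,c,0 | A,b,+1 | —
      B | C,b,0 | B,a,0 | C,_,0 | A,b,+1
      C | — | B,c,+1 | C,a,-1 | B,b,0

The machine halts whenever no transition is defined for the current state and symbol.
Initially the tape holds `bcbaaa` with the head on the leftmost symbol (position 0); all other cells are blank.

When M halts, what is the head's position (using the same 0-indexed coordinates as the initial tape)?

state=A head=0 tape=_[b]cbaaa__   (A,b)→(C,c,0)
state=C head=0 tape=_[c]cbaaa__   (C,c)→(C,a,-1)
state=C head=-1 tape=[_]acbaaa__   (C,_)→(B,b,0)
state=B head=-1 tape=[b]acbaaa__   (B,b)→(B,a,0)
state=B head=-1 tape=[a]acbaaa__   (B,a)→(C,b,0)
state=C head=-1 tape=[b]acbaaa__   (C,b)→(B,c,+1)
state=B head=0 tape=c[a]cbaaa__   (B,a)→(C,b,0)
state=C head=0 tape=c[b]cbaaa__   (C,b)→(B,c,+1)
state=B head=1 tape=cc[c]baaa__   (B,c)→(C,_,0)
state=C head=1 tape=cc[_]baaa__   (C,_)→(B,b,0)
state=B head=1 tape=cc[b]baaa__   (B,b)→(B,a,0)
state=B head=1 tape=cc[a]baaa__   (B,a)→(C,b,0)
state=C head=1 tape=cc[b]baaa__   (C,b)→(B,c,+1)
state=B head=2 tape=ccc[b]aaa__   (B,b)→(B,a,0)
state=B head=2 tape=ccc[a]aaa__   (B,a)→(C,b,0)
state=C head=2 tape=ccc[b]aaa__   (C,b)→(B,c,+1)
state=B head=3 tape=cccc[a]aa__   (B,a)→(C,b,0)
state=C head=3 tape=cccc[b]aa__   (C,b)→(B,c,+1)
state=B head=4 tape=ccccc[a]a__   (B,a)→(C,b,0)
state=C head=4 tape=ccccc[b]a__   (C,b)→(B,c,+1)
state=B head=5 tape=cccccc[a]__   (B,a)→(C,b,0)
state=C head=5 tape=cccccc[b]__   (C,b)→(B,c,+1)
state=B head=6 tape=ccccccc[_]_   (B,_)→(A,b,+1)
state=A head=7 tape=cccccccb[_]
At halt the head is at cell 7.

7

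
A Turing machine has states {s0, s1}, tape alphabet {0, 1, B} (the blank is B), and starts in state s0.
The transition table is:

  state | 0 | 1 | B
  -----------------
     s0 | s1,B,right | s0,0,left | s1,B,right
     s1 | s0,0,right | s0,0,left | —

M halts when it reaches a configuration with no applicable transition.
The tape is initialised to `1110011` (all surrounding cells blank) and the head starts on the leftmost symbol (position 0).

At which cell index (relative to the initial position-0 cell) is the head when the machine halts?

state=s0 head=0 tape=B[1]110011BB   (s0,1)→(s0,0,left)
state=s0 head=-1 tape=[B]0110011BB   (s0,B)→(s1,B,right)
state=s1 head=0 tape=B[0]110011BB   (s1,0)→(s0,0,right)
state=s0 head=1 tape=B0[1]10011BB   (s0,1)→(s0,0,left)
state=s0 head=0 tape=B[0]010011BB   (s0,0)→(s1,B,right)
state=s1 head=1 tape=BB[0]10011BB   (s1,0)→(s0,0,right)
state=s0 head=2 tape=BB0[1]0011BB   (s0,1)→(s0,0,left)
state=s0 head=1 tape=BB[0]00011BB   (s0,0)→(s1,B,right)
state=s1 head=2 tape=BBB[0]0011BB   (s1,0)→(s0,0,right)
state=s0 head=3 tape=BBB0[0]011BB   (s0,0)→(s1,B,right)
state=s1 head=4 tape=BBB0B[0]11BB   (s1,0)→(s0,0,right)
state=s0 head=5 tape=BBB0B0[1]1BB   (s0,1)→(s0,0,left)
state=s0 head=4 tape=BBB0B[0]01BB   (s0,0)→(s1,B,right)
state=s1 head=5 tape=BBB0BB[0]1BB   (s1,0)→(s0,0,right)
state=s0 head=6 tape=BBB0BB0[1]BB   (s0,1)→(s0,0,left)
state=s0 head=5 tape=BBB0BB[0]0BB   (s0,0)→(s1,B,right)
state=s1 head=6 tape=BBB0BBB[0]BB   (s1,0)→(s0,0,right)
state=s0 head=7 tape=BBB0BBB0[B]B   (s0,B)→(s1,B,right)
state=s1 head=8 tape=BBB0BBB0B[B]
At halt the head is at cell 8.

8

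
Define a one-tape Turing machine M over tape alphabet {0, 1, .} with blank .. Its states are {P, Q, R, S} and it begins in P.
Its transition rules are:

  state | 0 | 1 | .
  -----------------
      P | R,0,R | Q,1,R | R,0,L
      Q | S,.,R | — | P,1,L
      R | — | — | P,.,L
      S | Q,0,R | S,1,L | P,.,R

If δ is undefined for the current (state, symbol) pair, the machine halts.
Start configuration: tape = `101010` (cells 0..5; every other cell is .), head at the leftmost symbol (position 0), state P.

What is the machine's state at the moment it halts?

R

state=P head=0 tape=[1]01010..   (P,1)→(Q,1,R)
state=Q head=1 tape=1[0]1010..   (Q,0)→(S,.,R)
state=S head=2 tape=1.[1]010..   (S,1)→(S,1,L)
state=S head=1 tape=1[.]1010..   (S,.)→(P,.,R)
state=P head=2 tape=1.[1]010..   (P,1)→(Q,1,R)
state=Q head=3 tape=1.1[0]10..   (Q,0)→(S,.,R)
state=S head=4 tape=1.1.[1]0..   (S,1)→(S,1,L)
state=S head=3 tape=1.1[.]10..   (S,.)→(P,.,R)
state=P head=4 tape=1.1.[1]0..   (P,1)→(Q,1,R)
state=Q head=5 tape=1.1.1[0]..   (Q,0)→(S,.,R)
state=S head=6 tape=1.1.1.[.].   (S,.)→(P,.,R)
state=P head=7 tape=1.1.1..[.]   (P,.)→(R,0,L)
state=R head=6 tape=1.1.1.[.]0   (R,.)→(P,.,L)
state=P head=5 tape=1.1.1[.].0   (P,.)→(R,0,L)
state=R head=4 tape=1.1.[1]0.0
No transition is defined for (R, 1); M halts in state R.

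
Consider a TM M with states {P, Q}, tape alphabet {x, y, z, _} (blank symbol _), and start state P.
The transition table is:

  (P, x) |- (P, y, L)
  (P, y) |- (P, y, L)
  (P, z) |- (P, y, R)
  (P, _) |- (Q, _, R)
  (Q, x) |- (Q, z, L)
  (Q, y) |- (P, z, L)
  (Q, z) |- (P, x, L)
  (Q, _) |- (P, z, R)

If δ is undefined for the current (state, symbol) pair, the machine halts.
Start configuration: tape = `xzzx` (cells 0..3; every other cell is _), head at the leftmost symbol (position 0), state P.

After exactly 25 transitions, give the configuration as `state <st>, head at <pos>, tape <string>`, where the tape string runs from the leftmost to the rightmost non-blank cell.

state P, head at -1, tape zzyyyy

P | __[x]zzx   read x → write y, move L, go to P
P | _[_]yzzx   read _ → write _, move R, go to Q
Q | __[y]zzx   read y → write z, move L, go to P
P | _[_]zzzx   read _ → write _, move R, go to Q
Q | __[z]zzx   read z → write x, move L, go to P
P | _[_]xzzx   read _ → write _, move R, go to Q
Q | __[x]zzx   read x → write z, move L, go to Q
Q | _[_]zzzx   read _ → write z, move R, go to P
P | _z[z]zzx   read z → write y, move R, go to P
P | _zy[z]zx   read z → write y, move R, go to P
P | _zyy[z]x   read z → write y, move R, go to P
P | _zyyy[x]   read x → write y, move L, go to P
P | _zyy[y]y   read y → write y, move L, go to P
P | _zy[y]yy   read y → write y, move L, go to P
P | _z[y]yyy   read y → write y, move L, go to P
P | _[z]yyyy   read z → write y, move R, go to P
P | _y[y]yyy   read y → write y, move L, go to P
P | _[y]yyyy   read y → write y, move L, go to P
P | [_]yyyyy   read _ → write _, move R, go to Q
Q | _[y]yyyy   read y → write z, move L, go to P
P | [_]zyyyy   read _ → write _, move R, go to Q
Q | _[z]yyyy   read z → write x, move L, go to P
P | [_]xyyyy   read _ → write _, move R, go to Q
Q | _[x]yyyy   read x → write z, move L, go to Q
Q | [_]zyyyy   read _ → write z, move R, go to P
P | z[z]yyyy
After 25 steps: state P, head at -1, tape zzyyyy.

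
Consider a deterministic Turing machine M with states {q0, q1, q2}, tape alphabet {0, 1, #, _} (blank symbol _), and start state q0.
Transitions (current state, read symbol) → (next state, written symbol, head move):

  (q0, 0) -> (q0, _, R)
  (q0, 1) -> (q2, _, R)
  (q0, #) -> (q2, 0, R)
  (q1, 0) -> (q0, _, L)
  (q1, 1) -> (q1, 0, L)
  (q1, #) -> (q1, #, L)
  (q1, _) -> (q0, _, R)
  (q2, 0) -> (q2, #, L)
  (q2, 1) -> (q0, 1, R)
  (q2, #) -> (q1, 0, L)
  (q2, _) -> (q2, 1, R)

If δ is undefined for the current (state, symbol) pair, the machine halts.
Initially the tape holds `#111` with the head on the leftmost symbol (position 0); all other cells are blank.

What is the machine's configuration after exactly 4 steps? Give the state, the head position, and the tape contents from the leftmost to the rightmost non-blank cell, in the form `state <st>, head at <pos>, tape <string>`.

q0 | [#]111_   read # → write 0, move R, go to q2
q2 | 0[1]11_   read 1 → write 1, move R, go to q0
q0 | 01[1]1_   read 1 → write _, move R, go to q2
q2 | 01_[1]_   read 1 → write 1, move R, go to q0
q0 | 01_1[_]
After 4 steps: state q0, head at 4, tape 01_1.

state q0, head at 4, tape 01_1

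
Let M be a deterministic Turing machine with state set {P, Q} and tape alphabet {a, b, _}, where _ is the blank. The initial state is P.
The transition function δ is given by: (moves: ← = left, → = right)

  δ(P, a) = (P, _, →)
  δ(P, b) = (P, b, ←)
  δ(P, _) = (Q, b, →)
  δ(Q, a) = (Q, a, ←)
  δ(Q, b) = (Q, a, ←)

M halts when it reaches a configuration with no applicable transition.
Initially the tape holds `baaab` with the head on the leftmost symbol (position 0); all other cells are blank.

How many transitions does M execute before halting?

state=P head=0 tape=__[b]aaab   (P,b)→(P,b,←)
state=P head=-1 tape=_[_]baaab   (P,_)→(Q,b,→)
state=Q head=0 tape=_b[b]aaab   (Q,b)→(Q,a,←)
state=Q head=-1 tape=_[b]aaaab   (Q,b)→(Q,a,←)
state=Q head=-2 tape=[_]aaaaab
M halts after 4 transitions.

4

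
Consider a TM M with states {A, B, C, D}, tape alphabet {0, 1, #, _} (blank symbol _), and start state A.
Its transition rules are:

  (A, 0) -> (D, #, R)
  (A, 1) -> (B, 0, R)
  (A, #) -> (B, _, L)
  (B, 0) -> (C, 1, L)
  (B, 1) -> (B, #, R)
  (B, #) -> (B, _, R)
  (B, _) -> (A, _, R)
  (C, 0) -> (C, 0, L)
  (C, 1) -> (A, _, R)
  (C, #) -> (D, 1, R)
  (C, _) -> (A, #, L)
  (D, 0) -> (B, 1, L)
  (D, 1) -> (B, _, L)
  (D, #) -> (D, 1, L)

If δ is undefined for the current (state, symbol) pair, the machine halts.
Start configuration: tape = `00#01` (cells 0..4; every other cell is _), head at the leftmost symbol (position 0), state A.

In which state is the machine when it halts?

state=A head=0 tape=[0]0#01   (A,0)→(D,#,R)
state=D head=1 tape=#[0]#01   (D,0)→(B,1,L)
state=B head=0 tape=[#]1#01   (B,#)→(B,_,R)
state=B head=1 tape=_[1]#01   (B,1)→(B,#,R)
state=B head=2 tape=_#[#]01   (B,#)→(B,_,R)
state=B head=3 tape=_#_[0]1   (B,0)→(C,1,L)
state=C head=2 tape=_#[_]11   (C,_)→(A,#,L)
state=A head=1 tape=_[#]#11   (A,#)→(B,_,L)
state=B head=0 tape=[_]_#11   (B,_)→(A,_,R)
state=A head=1 tape=_[_]#11
No transition is defined for (A, _); M halts in state A.

A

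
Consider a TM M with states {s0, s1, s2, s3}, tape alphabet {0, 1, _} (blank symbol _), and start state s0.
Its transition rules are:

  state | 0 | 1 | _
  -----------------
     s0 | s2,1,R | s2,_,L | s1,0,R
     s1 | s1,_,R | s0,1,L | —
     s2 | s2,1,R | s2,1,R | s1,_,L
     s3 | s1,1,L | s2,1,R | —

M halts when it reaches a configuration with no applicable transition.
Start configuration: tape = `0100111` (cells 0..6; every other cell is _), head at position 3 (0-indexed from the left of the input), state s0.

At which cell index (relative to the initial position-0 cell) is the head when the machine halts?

-3

state=s0 head=3 tape=___010[0]111_   (s0,0)→(s2,1,R)
state=s2 head=4 tape=___0101[1]11_   (s2,1)→(s2,1,R)
state=s2 head=5 tape=___01011[1]1_   (s2,1)→(s2,1,R)
state=s2 head=6 tape=___010111[1]_   (s2,1)→(s2,1,R)
state=s2 head=7 tape=___0101111[_]   (s2,_)→(s1,_,L)
state=s1 head=6 tape=___010111[1]_   (s1,1)→(s0,1,L)
state=s0 head=5 tape=___01011[1]1_   (s0,1)→(s2,_,L)
state=s2 head=4 tape=___0101[1]_1_   (s2,1)→(s2,1,R)
state=s2 head=5 tape=___01011[_]1_   (s2,_)→(s1,_,L)
state=s1 head=4 tape=___0101[1]_1_   (s1,1)→(s0,1,L)
state=s0 head=3 tape=___010[1]1_1_   (s0,1)→(s2,_,L)
state=s2 head=2 tape=___01[0]_1_1_   (s2,0)→(s2,1,R)
state=s2 head=3 tape=___011[_]1_1_   (s2,_)→(s1,_,L)
state=s1 head=2 tape=___01[1]_1_1_   (s1,1)→(s0,1,L)
state=s0 head=1 tape=___0[1]1_1_1_   (s0,1)→(s2,_,L)
state=s2 head=0 tape=___[0]_1_1_1_   (s2,0)→(s2,1,R)
state=s2 head=1 tape=___1[_]1_1_1_   (s2,_)→(s1,_,L)
state=s1 head=0 tape=___[1]_1_1_1_   (s1,1)→(s0,1,L)
state=s0 head=-1 tape=__[_]1_1_1_1_   (s0,_)→(s1,0,R)
state=s1 head=0 tape=__0[1]_1_1_1_   (s1,1)→(s0,1,L)
state=s0 head=-1 tape=__[0]1_1_1_1_   (s0,0)→(s2,1,R)
state=s2 head=0 tape=__1[1]_1_1_1_   (s2,1)→(s2,1,R)
state=s2 head=1 tape=__11[_]1_1_1_   (s2,_)→(s1,_,L)
state=s1 head=0 tape=__1[1]_1_1_1_   (s1,1)→(s0,1,L)
state=s0 head=-1 tape=__[1]1_1_1_1_   (s0,1)→(s2,_,L)
state=s2 head=-2 tape=_[_]_1_1_1_1_   (s2,_)→(s1,_,L)
state=s1 head=-3 tape=[_]__1_1_1_1_
At halt the head is at cell -3.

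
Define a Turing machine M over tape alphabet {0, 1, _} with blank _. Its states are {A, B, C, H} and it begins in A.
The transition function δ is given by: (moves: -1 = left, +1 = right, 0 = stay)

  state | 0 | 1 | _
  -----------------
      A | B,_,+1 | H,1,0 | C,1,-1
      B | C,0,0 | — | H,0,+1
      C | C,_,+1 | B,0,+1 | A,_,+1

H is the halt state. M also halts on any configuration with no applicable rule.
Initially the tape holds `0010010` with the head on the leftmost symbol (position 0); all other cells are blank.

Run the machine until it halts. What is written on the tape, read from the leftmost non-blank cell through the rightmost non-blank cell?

0__0__1

state=A head=0 tape=[0]010010__   (A,0)→(B,_,+1)
state=B head=1 tape=_[0]10010__   (B,0)→(C,0,0)
state=C head=1 tape=_[0]10010__   (C,0)→(C,_,+1)
state=C head=2 tape=__[1]0010__   (C,1)→(B,0,+1)
state=B head=3 tape=__0[0]010__   (B,0)→(C,0,0)
state=C head=3 tape=__0[0]010__   (C,0)→(C,_,+1)
state=C head=4 tape=__0_[0]10__   (C,0)→(C,_,+1)
state=C head=5 tape=__0__[1]0__   (C,1)→(B,0,+1)
state=B head=6 tape=__0__0[0]__   (B,0)→(C,0,0)
state=C head=6 tape=__0__0[0]__   (C,0)→(C,_,+1)
state=C head=7 tape=__0__0_[_]_   (C,_)→(A,_,+1)
state=A head=8 tape=__0__0__[_]   (A,_)→(C,1,-1)
state=C head=7 tape=__0__0_[_]1   (C,_)→(A,_,+1)
state=A head=8 tape=__0__0__[1]   (A,1)→(H,1,0)
state=H head=8 tape=__0__0__[1]
The non-blank tape span at halt is 0__0__1.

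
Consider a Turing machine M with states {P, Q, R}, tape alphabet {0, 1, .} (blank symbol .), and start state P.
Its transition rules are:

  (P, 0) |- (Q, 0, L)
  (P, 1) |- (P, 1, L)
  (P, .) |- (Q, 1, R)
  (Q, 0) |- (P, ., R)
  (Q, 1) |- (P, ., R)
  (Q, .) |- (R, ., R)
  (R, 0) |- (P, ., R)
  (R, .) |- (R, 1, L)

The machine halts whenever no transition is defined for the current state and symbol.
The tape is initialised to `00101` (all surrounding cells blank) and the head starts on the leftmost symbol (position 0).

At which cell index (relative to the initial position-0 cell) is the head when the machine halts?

5

P | .[0]0101...   read 0 → write 0, move L, go to Q
Q | [.]00101...   read . → write ., move R, go to R
R | .[0]0101...   read 0 → write ., move R, go to P
P | ..[0]101...   read 0 → write 0, move L, go to Q
Q | .[.]0101...   read . → write ., move R, go to R
R | ..[0]101...   read 0 → write ., move R, go to P
P | ...[1]01...   read 1 → write 1, move L, go to P
P | ..[.]101...   read . → write 1, move R, go to Q
Q | ..1[1]01...   read 1 → write ., move R, go to P
P | ..1.[0]1...   read 0 → write 0, move L, go to Q
Q | ..1[.]01...   read . → write ., move R, go to R
R | ..1.[0]1...   read 0 → write ., move R, go to P
P | ..1..[1]...   read 1 → write 1, move L, go to P
P | ..1.[.]1...   read . → write 1, move R, go to Q
Q | ..1.1[1]...   read 1 → write ., move R, go to P
P | ..1.1.[.]..   read . → write 1, move R, go to Q
Q | ..1.1.1[.].   read . → write ., move R, go to R
R | ..1.1.1.[.]   read . → write 1, move L, go to R
R | ..1.1.1[.]1   read . → write 1, move L, go to R
R | ..1.1.[1]11
At halt the head is at cell 5.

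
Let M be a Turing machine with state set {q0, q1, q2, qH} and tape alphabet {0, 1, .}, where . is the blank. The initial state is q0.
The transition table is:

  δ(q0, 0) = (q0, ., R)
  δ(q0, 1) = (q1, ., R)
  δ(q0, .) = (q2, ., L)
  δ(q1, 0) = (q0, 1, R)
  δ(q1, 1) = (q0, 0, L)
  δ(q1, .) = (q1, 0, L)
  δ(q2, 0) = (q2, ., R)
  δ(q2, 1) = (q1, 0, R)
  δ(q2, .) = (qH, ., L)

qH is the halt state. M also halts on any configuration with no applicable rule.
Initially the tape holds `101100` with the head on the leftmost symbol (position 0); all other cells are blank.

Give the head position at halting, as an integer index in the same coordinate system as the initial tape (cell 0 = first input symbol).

4

q0 | [1]01100.   read 1 → write ., move R, go to q1
q1 | .[0]1100.   read 0 → write 1, move R, go to q0
q0 | .1[1]100.   read 1 → write ., move R, go to q1
q1 | .1.[1]00.   read 1 → write 0, move L, go to q0
q0 | .1[.]000.   read . → write ., move L, go to q2
q2 | .[1].000.   read 1 → write 0, move R, go to q1
q1 | .0[.]000.   read . → write 0, move L, go to q1
q1 | .[0]0000.   read 0 → write 1, move R, go to q0
q0 | .1[0]000.   read 0 → write ., move R, go to q0
q0 | .1.[0]00.   read 0 → write ., move R, go to q0
q0 | .1..[0]0.   read 0 → write ., move R, go to q0
q0 | .1...[0].   read 0 → write ., move R, go to q0
q0 | .1....[.]   read . → write ., move L, go to q2
q2 | .1...[.].   read . → write ., move L, go to qH
qH | .1..[.]..
At halt the head is at cell 4.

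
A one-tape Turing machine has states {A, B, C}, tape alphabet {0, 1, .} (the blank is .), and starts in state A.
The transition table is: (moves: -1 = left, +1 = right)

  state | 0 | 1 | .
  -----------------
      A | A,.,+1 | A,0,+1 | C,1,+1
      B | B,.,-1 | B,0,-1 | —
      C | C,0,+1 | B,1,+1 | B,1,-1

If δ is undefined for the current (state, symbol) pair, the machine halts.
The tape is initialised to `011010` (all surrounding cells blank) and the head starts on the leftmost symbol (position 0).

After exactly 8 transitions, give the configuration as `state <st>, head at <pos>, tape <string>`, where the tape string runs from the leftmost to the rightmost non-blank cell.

state=A head=0 tape=[0]11010..   (A,0)→(A,.,+1)
state=A head=1 tape=.[1]1010..   (A,1)→(A,0,+1)
state=A head=2 tape=.0[1]010..   (A,1)→(A,0,+1)
state=A head=3 tape=.00[0]10..   (A,0)→(A,.,+1)
state=A head=4 tape=.00.[1]0..   (A,1)→(A,0,+1)
state=A head=5 tape=.00.0[0]..   (A,0)→(A,.,+1)
state=A head=6 tape=.00.0.[.].   (A,.)→(C,1,+1)
state=C head=7 tape=.00.0.1[.]   (C,.)→(B,1,-1)
state=B head=6 tape=.00.0.[1]1
After 8 steps: state B, head at 6, tape 00.0.11.

state B, head at 6, tape 00.0.11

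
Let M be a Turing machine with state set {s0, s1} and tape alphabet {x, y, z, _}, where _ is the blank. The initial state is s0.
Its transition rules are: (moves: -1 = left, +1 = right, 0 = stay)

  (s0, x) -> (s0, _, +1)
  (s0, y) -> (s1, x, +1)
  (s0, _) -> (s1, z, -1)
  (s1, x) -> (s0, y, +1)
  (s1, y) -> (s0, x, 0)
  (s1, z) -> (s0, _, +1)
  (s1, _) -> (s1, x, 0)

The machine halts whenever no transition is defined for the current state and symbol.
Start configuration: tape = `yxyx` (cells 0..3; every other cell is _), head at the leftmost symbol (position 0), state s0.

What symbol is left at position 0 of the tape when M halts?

state=s0 head=0 tape=[y]xyx_   (s0,y)→(s1,x,+1)
state=s1 head=1 tape=x[x]yx_   (s1,x)→(s0,y,+1)
state=s0 head=2 tape=xy[y]x_   (s0,y)→(s1,x,+1)
state=s1 head=3 tape=xyx[x]_   (s1,x)→(s0,y,+1)
state=s0 head=4 tape=xyxy[_]   (s0,_)→(s1,z,-1)
state=s1 head=3 tape=xyx[y]z   (s1,y)→(s0,x,0)
state=s0 head=3 tape=xyx[x]z   (s0,x)→(s0,_,+1)
state=s0 head=4 tape=xyx_[z]
Cell 0 holds x when M halts.

x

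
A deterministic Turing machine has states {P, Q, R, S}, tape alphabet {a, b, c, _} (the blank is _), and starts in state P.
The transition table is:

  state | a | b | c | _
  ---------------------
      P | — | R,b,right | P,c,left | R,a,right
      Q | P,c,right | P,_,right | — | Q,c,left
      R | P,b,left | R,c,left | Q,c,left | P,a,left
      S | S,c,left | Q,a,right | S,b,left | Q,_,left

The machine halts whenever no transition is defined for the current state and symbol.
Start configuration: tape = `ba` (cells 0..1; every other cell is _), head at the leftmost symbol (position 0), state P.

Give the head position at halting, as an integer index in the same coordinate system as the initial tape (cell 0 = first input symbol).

state=P head=0 tape=__[b]a   (P,b)→(R,b,right)
state=R head=1 tape=__b[a]   (R,a)→(P,b,left)
state=P head=0 tape=__[b]b   (P,b)→(R,b,right)
state=R head=1 tape=__b[b]   (R,b)→(R,c,left)
state=R head=0 tape=__[b]c   (R,b)→(R,c,left)
state=R head=-1 tape=_[_]cc   (R,_)→(P,a,left)
state=P head=-2 tape=[_]acc   (P,_)→(R,a,right)
state=R head=-1 tape=a[a]cc   (R,a)→(P,b,left)
state=P head=-2 tape=[a]bcc
At halt the head is at cell -2.

-2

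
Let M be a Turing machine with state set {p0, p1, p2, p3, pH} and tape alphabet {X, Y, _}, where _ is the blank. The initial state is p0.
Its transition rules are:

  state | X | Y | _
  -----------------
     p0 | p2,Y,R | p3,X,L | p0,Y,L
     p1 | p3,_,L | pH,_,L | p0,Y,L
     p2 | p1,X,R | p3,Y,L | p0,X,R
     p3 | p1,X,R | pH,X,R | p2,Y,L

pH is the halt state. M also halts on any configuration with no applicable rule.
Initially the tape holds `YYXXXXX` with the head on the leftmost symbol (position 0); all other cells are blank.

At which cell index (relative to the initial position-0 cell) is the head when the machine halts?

p0 | __[Y]YXXXXX   read Y → write X, move L, go to p3
p3 | _[_]XYXXXXX   read _ → write Y, move L, go to p2
p2 | [_]YXYXXXXX   read _ → write X, move R, go to p0
p0 | X[Y]XYXXXXX   read Y → write X, move L, go to p3
p3 | [X]XXYXXXXX   read X → write X, move R, go to p1
p1 | X[X]XYXXXXX   read X → write _, move L, go to p3
p3 | [X]_XYXXXXX   read X → write X, move R, go to p1
p1 | X[_]XYXXXXX   read _ → write Y, move L, go to p0
p0 | [X]YXYXXXXX   read X → write Y, move R, go to p2
p2 | Y[Y]XYXXXXX   read Y → write Y, move L, go to p3
p3 | [Y]YXYXXXXX   read Y → write X, move R, go to pH
pH | X[Y]XYXXXXX
At halt the head is at cell -1.

-1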